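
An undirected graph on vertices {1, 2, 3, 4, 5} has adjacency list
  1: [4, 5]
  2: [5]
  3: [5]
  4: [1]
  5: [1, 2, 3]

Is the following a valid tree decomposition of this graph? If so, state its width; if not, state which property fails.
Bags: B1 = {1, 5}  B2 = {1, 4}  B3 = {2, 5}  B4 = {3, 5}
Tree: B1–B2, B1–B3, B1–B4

Yes; width 1.

Every vertex of G appears in some bag (union = {1, 2, 3, 4, 5}); every edge is covered by a bag; and for each vertex v the set of bags containing v is connected in the bag tree. The decomposition is therefore valid. The largest bag has 2 vertices, so the width is 1.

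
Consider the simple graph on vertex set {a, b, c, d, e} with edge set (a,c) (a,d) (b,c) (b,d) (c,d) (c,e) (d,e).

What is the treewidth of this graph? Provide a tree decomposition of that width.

Treewidth 2.
One such decomposition:
Bags: B1 = {c, d, e}  B2 = {a, c, d}  B3 = {b, c, d}
Tree: B1–B2, B1–B3

The largest bag has 3 vertices, giving width 2; this decomposition certifies tw(G) ≤ 2. On the other hand G contains the 3-clique {c, d, e}. A clique must lie in a single bag of any decomposition, so no decomposition can have width below 2. Combining the bounds, tw(G) = 2.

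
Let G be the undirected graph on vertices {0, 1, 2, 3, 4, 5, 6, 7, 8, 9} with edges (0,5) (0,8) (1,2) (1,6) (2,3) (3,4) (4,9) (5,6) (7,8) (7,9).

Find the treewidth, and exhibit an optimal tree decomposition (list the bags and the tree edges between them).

Every bag has size at most 3, so the width is 3 − 1 = 2 and tw(G) ≤ 2. The edges 0–8–7–9–4–3–2–1–6–5–0 form a cycle, so G is not a tree and its treewidth is at least 2. Therefore the treewidth is 2.

Treewidth 2.
Bags: B1 = {0, 7, 8}  B2 = {0, 7, 9}  B3 = {0, 4, 9}  B4 = {0, 3, 4}  B5 = {0, 2, 3}  B6 = {0, 1, 2}  B7 = {0, 1, 6}  B8 = {0, 5, 6}
Tree: B1–B2, B2–B3, B3–B4, B4–B5, B5–B6, B6–B7, B7–B8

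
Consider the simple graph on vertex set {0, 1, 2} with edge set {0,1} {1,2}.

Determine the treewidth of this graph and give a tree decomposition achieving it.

Each bag holds 2 vertices, so the decomposition has width 1, which upper-bounds the treewidth. Since G has at least one edge (e.g. 2–1), it is not an edgeless graph, so tw(G) ≥ 1. The upper and lower bounds meet at 1, so that is the treewidth.

Treewidth 1.
Bags: B1 = {1, 2}  B2 = {0, 1}
Tree: B1–B2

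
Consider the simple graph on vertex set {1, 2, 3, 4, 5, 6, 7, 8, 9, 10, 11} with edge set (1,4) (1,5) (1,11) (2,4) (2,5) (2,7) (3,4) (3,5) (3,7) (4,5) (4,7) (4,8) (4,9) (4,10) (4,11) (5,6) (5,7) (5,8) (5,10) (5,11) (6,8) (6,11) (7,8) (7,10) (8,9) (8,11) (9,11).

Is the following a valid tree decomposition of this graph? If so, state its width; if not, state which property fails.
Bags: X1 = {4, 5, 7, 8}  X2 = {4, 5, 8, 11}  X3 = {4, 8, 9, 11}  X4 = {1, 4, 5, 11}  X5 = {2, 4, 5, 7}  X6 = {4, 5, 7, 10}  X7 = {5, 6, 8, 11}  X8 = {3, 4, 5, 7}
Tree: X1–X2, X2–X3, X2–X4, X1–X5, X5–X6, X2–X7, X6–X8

Checking the three conditions: (i) the bags cover all of {1, 2, 3, 4, 5, 6, 7, 8, 9, 10, 11}; (ii) for each edge, some bag contains both endpoints; (iii) the bags containing any fixed vertex form a subtree. All hold, so the decomposition is valid with width 4 − 1 = 3.

Yes; width 3.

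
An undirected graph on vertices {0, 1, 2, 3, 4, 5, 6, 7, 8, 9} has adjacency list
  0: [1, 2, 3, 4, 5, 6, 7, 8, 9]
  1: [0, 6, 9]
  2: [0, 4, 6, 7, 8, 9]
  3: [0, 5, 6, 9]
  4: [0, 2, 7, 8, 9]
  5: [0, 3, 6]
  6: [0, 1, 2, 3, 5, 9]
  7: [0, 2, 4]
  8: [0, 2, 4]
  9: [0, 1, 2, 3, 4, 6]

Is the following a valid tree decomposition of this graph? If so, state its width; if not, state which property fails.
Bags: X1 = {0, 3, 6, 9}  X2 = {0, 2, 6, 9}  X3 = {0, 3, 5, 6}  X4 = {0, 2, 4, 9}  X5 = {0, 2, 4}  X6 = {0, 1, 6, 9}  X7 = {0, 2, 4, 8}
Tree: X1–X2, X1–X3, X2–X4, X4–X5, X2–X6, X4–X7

No — vertex 7 appears in no bag.

A tree decomposition must satisfy three properties: every vertex lies in some bag; for every edge, both endpoints lie together in some bag; and for every vertex, the bags containing it form a connected subtree. Here vertex 7 appears in no bag, so the decomposition is invalid.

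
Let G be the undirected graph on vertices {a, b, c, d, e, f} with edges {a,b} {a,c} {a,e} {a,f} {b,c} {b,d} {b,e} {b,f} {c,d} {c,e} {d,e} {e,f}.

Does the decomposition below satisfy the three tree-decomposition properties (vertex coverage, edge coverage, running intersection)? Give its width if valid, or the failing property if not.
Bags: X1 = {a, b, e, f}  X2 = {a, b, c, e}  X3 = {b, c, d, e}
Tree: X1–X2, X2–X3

Yes; width 3.

Checking the three conditions: (i) the bags cover all of {a, b, c, d, e, f}; (ii) for each edge, some bag contains both endpoints; (iii) the bags containing any fixed vertex form a subtree. All hold, so the decomposition is valid with width 4 − 1 = 3.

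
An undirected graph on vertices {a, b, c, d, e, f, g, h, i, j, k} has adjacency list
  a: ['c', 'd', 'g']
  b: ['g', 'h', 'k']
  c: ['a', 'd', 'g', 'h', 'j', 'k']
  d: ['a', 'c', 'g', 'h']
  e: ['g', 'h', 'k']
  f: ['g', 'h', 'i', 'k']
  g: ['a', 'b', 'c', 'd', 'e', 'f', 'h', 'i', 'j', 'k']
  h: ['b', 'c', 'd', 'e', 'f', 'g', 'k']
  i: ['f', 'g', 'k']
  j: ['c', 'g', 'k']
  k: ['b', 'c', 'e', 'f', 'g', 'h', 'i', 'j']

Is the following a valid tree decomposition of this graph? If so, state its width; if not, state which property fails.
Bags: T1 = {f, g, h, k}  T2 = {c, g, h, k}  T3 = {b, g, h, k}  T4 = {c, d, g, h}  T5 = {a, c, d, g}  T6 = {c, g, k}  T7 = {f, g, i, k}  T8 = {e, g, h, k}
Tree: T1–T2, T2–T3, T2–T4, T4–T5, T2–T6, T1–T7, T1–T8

A tree decomposition must satisfy three properties: every vertex lies in some bag; for every edge, both endpoints lie together in some bag; and for every vertex, the bags containing it form a connected subtree. Here vertex j appears in no bag, so the decomposition is invalid.

No — vertex j appears in no bag.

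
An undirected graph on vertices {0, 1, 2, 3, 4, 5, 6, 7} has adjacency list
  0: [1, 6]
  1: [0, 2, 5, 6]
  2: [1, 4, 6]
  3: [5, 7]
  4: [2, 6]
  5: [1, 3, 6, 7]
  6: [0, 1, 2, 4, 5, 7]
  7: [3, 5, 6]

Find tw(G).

2

A width-2 tree decomposition is:
Bags: B1 = {1, 5, 6}  B2 = {1, 2, 6}  B3 = {2, 4, 6}  B4 = {5, 6, 7}  B5 = {0, 1, 6}  B6 = {3, 5, 7}
Tree: B1–B2, B2–B3, B1–B4, B1–B5, B4–B6
Each bag holds 3 vertices, so the decomposition has width 2, which upper-bounds the treewidth. For the lower bound, the 3 vertices {3, 5, 7} are pairwise adjacent, and any tree decomposition puts a clique entirely inside one bag — forcing width ≥ 2. The upper and lower bounds meet at 2, so that is the treewidth.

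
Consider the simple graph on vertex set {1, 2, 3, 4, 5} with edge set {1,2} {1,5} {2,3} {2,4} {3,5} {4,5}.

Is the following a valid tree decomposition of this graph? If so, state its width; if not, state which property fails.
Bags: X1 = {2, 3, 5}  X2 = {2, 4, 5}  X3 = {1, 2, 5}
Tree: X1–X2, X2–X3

Vertex coverage: the bags together contain {1, 2, 3, 4, 5}, the full vertex set. Edge coverage: each edge of G has both endpoints in at least one bag. Running intersection: for every vertex, the bags containing it form a connected subtree. All three properties hold, so this is a valid tree decomposition of width max|bag| − 1 = 2, and hence tw(G) ≤ 2.

Yes; width 2.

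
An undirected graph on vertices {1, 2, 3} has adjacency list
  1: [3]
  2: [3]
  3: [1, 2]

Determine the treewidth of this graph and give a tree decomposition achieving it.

The largest bag has 2 vertices, giving width 1; this decomposition certifies tw(G) ≤ 1. Any graph with an edge has treewidth ≥ 1, and G has the edge 2–3. Therefore the treewidth is 1.

Treewidth 1.
One such decomposition:
Bags: B1 = {2, 3}  B2 = {1, 3}
Tree: B1–B2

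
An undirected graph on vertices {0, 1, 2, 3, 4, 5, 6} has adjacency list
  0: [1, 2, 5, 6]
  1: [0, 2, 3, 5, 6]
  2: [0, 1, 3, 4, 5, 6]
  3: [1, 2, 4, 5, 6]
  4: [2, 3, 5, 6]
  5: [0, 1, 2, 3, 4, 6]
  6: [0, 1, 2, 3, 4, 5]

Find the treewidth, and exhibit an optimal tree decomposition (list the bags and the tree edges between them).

Treewidth 4.
One optimal decomposition is:
Bags: B1 = {1, 2, 3, 5, 6}  B2 = {0, 1, 2, 5, 6}  B3 = {2, 3, 4, 5, 6}
Tree: B1–B2, B1–B3

Each bag holds 5 vertices, so the decomposition has width 4, which upper-bounds the treewidth. For the lower bound, the 5 vertices {0, 1, 2, 5, 6} are pairwise adjacent, and any tree decomposition puts a clique entirely inside one bag — forcing width ≥ 4. Hence tw(G) = 4 exactly.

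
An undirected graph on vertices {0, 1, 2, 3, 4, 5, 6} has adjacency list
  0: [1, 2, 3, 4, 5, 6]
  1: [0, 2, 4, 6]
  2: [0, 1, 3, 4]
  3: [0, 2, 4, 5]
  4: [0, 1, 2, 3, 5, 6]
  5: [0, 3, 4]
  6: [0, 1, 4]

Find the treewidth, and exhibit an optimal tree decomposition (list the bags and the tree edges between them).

Every bag has size at most 4, so the width is 4 − 1 = 3 and tw(G) ≤ 3. Conversely, {0, 1, 2, 4} is a clique of size 4, and the vertices of any clique must share a bag in every tree decomposition; so some bag has ≥ 4 vertices and tw(G) ≥ 3. The upper and lower bounds meet at 3, so that is the treewidth.

Treewidth 3.
One optimal decomposition is:
Bags: B1 = {0, 1, 4, 6}  B2 = {0, 1, 2, 4}  B3 = {0, 2, 3, 4}  B4 = {0, 3, 4, 5}
Tree: B1–B2, B2–B3, B3–B4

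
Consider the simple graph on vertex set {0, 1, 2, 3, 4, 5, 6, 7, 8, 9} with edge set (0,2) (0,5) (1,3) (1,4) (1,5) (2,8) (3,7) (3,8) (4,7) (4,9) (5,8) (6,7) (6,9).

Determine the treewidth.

A width-2 tree decomposition is:
Bags: B1 = {6, 7, 9}  B2 = {4, 7, 9}  B3 = {3, 4, 7}  B4 = {1, 3, 4}  B5 = {1, 3, 8}  B6 = {1, 5, 8}  B7 = {2, 5, 8}  B8 = {0, 2, 5}
Tree: B1–B2, B2–B3, B3–B4, B4–B5, B5–B6, B6–B7, B7–B8
Every bag has size at most 3, so the width is 3 − 1 = 2 and tw(G) ≤ 2. For the lower bound, G contains the cycle 6–9–4–7–6, so G is not a forest; only forests have treewidth ≤ 1, hence tw(G) ≥ 2. Combining the bounds, tw(G) = 2.

2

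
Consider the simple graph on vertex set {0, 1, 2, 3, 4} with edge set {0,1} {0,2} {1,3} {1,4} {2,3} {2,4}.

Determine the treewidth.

A width-2 tree decomposition is:
Bags: B1 = {0, 1, 2}  B2 = {1, 2, 4}  B3 = {1, 2, 3}
Tree: B1–B2, B2–B3
Every bag has size at most 3, so the width is 3 − 1 = 2 and tw(G) ≤ 2. The edges 0–1–4–2–0 form a cycle, so G is not a tree and its treewidth is at least 2. Therefore the treewidth is 2.

2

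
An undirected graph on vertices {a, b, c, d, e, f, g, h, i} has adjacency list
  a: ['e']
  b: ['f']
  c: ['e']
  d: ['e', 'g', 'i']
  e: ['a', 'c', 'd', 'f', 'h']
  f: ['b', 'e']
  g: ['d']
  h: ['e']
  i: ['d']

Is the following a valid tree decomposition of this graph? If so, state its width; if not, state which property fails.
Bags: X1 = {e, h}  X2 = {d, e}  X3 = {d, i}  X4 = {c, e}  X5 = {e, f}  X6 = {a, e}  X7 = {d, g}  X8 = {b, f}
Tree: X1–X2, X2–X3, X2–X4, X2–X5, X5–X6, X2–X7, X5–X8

Yes; width 1.

Checking the three conditions: (i) the bags cover all of {a, b, c, d, e, f, g, h, i}; (ii) for each edge, some bag contains both endpoints; (iii) the bags containing any fixed vertex form a subtree. All hold, so the decomposition is valid with width 2 − 1 = 1.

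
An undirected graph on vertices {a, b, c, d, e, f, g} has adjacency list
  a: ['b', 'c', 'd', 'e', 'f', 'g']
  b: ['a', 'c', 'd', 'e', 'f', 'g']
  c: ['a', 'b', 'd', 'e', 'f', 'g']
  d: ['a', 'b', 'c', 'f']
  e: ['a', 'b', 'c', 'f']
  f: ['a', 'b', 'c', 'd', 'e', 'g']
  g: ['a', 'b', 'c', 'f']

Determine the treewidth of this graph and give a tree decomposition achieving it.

Treewidth 4.
One optimal decomposition is:
Bags: B1 = {a, b, c, f, g}  B2 = {a, b, c, e, f}  B3 = {a, b, c, d, f}
Tree: B1–B2, B1–B3

Every bag has size at most 5, so the width is 5 − 1 = 4 and tw(G) ≤ 4. On the other hand G contains the 5-clique {a, b, c, d, f}. A clique must lie in a single bag of any decomposition, so no decomposition can have width below 4. Combining the bounds, tw(G) = 4.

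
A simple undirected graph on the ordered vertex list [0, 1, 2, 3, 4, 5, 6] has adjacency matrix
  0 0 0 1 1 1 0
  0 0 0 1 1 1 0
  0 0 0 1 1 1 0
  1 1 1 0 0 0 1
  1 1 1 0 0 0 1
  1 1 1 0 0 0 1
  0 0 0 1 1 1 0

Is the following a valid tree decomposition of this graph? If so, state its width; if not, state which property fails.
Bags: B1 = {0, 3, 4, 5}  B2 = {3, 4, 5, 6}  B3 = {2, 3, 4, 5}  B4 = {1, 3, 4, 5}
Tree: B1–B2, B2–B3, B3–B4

Vertex coverage: the bags together contain {0, 1, 2, 3, 4, 5, 6}, the full vertex set. Edge coverage: each edge of G has both endpoints in at least one bag. Running intersection: for every vertex, the bags containing it form a connected subtree. All three properties hold, so this is a valid tree decomposition of width max|bag| − 1 = 3, and hence tw(G) ≤ 3.

Yes; width 3.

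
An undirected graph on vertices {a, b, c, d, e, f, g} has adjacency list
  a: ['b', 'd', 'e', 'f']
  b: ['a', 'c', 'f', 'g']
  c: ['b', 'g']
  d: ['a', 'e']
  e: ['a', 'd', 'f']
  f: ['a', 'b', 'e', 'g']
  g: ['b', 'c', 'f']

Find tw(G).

A width-2 tree decomposition is:
Bags: B1 = {b, f, g}  B2 = {a, b, f}  B3 = {a, e, f}  B4 = {b, c, g}  B5 = {a, d, e}
Tree: B1–B2, B2–B3, B1–B4, B3–B5
The largest bag has 3 vertices, giving width 2; this decomposition certifies tw(G) ≤ 2. Conversely, {a, d, e} is a clique of size 3, and the vertices of any clique must share a bag in every tree decomposition; so some bag has ≥ 3 vertices and tw(G) ≥ 2. The upper and lower bounds meet at 2, so that is the treewidth.

2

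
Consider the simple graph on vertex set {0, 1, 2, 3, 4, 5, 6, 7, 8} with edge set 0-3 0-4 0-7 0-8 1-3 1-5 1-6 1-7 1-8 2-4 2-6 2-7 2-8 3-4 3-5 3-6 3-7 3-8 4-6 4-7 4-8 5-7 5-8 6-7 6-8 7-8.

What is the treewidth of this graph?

4

A width-4 tree decomposition is:
Bags: B1 = {3, 4, 6, 7, 8}  B2 = {1, 3, 6, 7, 8}  B3 = {1, 3, 5, 7, 8}  B4 = {0, 3, 4, 7, 8}  B5 = {2, 4, 6, 7, 8}
Tree: B1–B2, B2–B3, B1–B4, B1–B5
Each bag holds 5 vertices, so the decomposition has width 4, which upper-bounds the treewidth. For the lower bound, the 5 vertices {2, 4, 6, 7, 8} are pairwise adjacent, and any tree decomposition puts a clique entirely inside one bag — forcing width ≥ 4. The upper and lower bounds meet at 4, so that is the treewidth.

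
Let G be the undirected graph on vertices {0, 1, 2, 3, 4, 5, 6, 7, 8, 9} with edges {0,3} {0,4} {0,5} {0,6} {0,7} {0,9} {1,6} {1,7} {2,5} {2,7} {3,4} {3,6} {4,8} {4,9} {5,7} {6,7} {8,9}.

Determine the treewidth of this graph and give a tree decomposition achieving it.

Each bag holds 3 vertices, so the decomposition has width 2, which upper-bounds the treewidth. For the lower bound, the 3 vertices {0, 4, 9} are pairwise adjacent, and any tree decomposition puts a clique entirely inside one bag — forcing width ≥ 2. Therefore the treewidth is 2.

Treewidth 2.
Bags: B1 = {0, 3, 4}  B2 = {0, 3, 6}  B3 = {0, 6, 7}  B4 = {0, 4, 9}  B5 = {1, 6, 7}  B6 = {4, 8, 9}  B7 = {0, 5, 7}  B8 = {2, 5, 7}
Tree: B1–B2, B2–B3, B1–B4, B3–B5, B4–B6, B3–B7, B7–B8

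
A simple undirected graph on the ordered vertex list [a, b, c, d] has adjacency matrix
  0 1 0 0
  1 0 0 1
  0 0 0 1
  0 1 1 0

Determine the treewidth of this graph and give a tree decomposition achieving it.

Every bag has size at most 2, so the width is 2 − 1 = 1 and tw(G) ≤ 1. G has an edge, so its treewidth is at least 1. Combining the bounds, tw(G) = 1.

Treewidth 1.
One such decomposition:
Bags: B1 = {a, b}  B2 = {b, d}  B3 = {c, d}
Tree: B1–B2, B2–B3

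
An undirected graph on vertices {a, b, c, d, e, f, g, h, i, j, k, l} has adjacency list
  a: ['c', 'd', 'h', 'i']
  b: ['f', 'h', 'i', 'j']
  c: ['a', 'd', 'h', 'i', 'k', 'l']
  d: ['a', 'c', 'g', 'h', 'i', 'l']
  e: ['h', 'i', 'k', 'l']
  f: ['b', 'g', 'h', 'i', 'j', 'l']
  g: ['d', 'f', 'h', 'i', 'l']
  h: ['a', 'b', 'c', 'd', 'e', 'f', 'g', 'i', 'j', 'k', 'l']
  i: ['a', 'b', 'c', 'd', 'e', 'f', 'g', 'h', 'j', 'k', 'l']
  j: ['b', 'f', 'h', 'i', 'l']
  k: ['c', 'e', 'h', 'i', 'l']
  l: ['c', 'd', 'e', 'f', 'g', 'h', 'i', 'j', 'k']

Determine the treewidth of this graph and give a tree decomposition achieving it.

Treewidth 4.
One such decomposition:
Bags: B1 = {c, h, i, k, l}  B2 = {c, d, h, i, l}  B3 = {d, g, h, i, l}  B4 = {f, g, h, i, l}  B5 = {a, c, d, h, i}  B6 = {f, h, i, j, l}  B7 = {b, f, h, i, j}  B8 = {e, h, i, k, l}
Tree: B1–B2, B2–B3, B3–B4, B2–B5, B4–B6, B6–B7, B1–B8

Each bag holds 5 vertices, so the decomposition has width 4, which upper-bounds the treewidth. On the other hand G contains the 5-clique {a, c, d, h, i}. A clique must lie in a single bag of any decomposition, so no decomposition can have width below 4. The upper and lower bounds meet at 4, so that is the treewidth.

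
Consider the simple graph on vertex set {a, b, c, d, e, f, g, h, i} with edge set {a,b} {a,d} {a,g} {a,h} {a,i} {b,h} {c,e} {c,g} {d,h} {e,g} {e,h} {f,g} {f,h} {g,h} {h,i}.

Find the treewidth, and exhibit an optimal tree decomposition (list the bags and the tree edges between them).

Treewidth 2.
One optimal decomposition is:
Bags: B1 = {a, g, h}  B2 = {a, b, h}  B3 = {e, g, h}  B4 = {a, d, h}  B5 = {c, e, g}  B6 = {a, h, i}  B7 = {f, g, h}
Tree: B1–B2, B1–B3, B2–B4, B3–B5, B2–B6, B3–B7

Each bag holds 3 vertices, so the decomposition has width 2, which upper-bounds the treewidth. Conversely, {a, d, h} is a clique of size 3, and the vertices of any clique must share a bag in every tree decomposition; so some bag has ≥ 3 vertices and tw(G) ≥ 2. Therefore the treewidth is 2.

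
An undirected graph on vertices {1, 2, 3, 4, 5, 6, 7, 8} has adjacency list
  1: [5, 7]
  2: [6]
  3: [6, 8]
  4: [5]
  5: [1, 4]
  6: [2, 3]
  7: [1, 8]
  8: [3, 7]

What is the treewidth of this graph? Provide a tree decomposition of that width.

Treewidth 1.
One optimal decomposition is:
Bags: B1 = {2, 6}  B2 = {3, 6}  B3 = {3, 8}  B4 = {7, 8}  B5 = {1, 7}  B6 = {1, 5}  B7 = {4, 5}
Tree: B1–B2, B2–B3, B3–B4, B4–B5, B5–B6, B6–B7

Each bag holds 2 vertices, so the decomposition has width 1, which upper-bounds the treewidth. G has an edge, so its treewidth is at least 1. The upper and lower bounds meet at 1, so that is the treewidth.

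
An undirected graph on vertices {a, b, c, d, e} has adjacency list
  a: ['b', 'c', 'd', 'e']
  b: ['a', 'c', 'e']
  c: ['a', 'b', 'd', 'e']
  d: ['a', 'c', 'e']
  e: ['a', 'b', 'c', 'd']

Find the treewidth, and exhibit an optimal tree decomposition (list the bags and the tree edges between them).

The largest bag has 4 vertices, giving width 3; this decomposition certifies tw(G) ≤ 3. On the other hand G contains the 4-clique {a, c, d, e}. A clique must lie in a single bag of any decomposition, so no decomposition can have width below 3. Combining the bounds, tw(G) = 3.

Treewidth 3.
Bags: B1 = {a, b, c, e}  B2 = {a, c, d, e}
Tree: B1–B2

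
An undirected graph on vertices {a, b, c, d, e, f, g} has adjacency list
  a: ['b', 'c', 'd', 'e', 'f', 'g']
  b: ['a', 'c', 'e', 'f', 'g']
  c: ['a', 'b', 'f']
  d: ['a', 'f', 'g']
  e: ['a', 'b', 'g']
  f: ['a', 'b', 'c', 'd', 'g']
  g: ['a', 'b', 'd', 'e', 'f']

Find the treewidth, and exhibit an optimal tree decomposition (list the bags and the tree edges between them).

Every bag has size at most 4, so the width is 4 − 1 = 3 and tw(G) ≤ 3. On the other hand G contains the 4-clique {a, b, e, g}. A clique must lie in a single bag of any decomposition, so no decomposition can have width below 3. Hence tw(G) = 3 exactly.

Treewidth 3.
One such decomposition:
Bags: B1 = {a, b, f, g}  B2 = {a, b, c, f}  B3 = {a, d, f, g}  B4 = {a, b, e, g}
Tree: B1–B2, B1–B3, B1–B4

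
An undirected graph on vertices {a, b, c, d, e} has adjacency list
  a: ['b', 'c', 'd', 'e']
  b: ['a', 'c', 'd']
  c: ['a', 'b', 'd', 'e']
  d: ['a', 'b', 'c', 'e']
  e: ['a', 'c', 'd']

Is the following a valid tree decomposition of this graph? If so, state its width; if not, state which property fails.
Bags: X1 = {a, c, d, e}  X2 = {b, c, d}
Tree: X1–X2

A tree decomposition must satisfy three properties: every vertex lies in some bag; for every edge, both endpoints lie together in some bag; and for every vertex, the bags containing it form a connected subtree. Here edge (a,b) lies in no bag, so the decomposition is invalid.

No — edge (a,b) lies in no bag.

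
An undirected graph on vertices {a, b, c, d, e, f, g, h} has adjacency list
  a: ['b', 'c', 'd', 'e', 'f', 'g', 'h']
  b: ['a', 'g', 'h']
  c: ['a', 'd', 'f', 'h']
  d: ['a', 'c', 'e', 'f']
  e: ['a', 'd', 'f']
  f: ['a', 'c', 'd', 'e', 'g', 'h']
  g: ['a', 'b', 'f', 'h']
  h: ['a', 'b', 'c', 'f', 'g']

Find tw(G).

3

A width-3 tree decomposition is:
Bags: B1 = {a, c, f, h}  B2 = {a, c, d, f}  B3 = {a, f, g, h}  B4 = {a, d, e, f}  B5 = {a, b, g, h}
Tree: B1–B2, B1–B3, B2–B4, B3–B5
Each bag holds 4 vertices, so the decomposition has width 3, which upper-bounds the treewidth. For the lower bound, the 4 vertices {a, d, e, f} are pairwise adjacent, and any tree decomposition puts a clique entirely inside one bag — forcing width ≥ 3. Hence tw(G) = 3 exactly.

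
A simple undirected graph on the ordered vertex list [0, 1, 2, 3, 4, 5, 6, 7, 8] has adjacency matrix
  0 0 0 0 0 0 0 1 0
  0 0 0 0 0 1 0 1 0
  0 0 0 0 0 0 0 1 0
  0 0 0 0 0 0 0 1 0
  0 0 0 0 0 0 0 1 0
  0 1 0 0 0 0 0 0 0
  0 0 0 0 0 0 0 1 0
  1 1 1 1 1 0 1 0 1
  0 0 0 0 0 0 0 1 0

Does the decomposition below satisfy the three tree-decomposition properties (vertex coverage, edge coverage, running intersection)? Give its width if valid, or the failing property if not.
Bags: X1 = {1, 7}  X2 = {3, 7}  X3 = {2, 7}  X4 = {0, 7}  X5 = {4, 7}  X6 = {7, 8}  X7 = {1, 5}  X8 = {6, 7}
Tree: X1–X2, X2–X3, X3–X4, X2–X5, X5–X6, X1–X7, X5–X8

Checking the three conditions: (i) the bags cover all of {0, 1, 2, 3, 4, 5, 6, 7, 8}; (ii) for each edge, some bag contains both endpoints; (iii) the bags containing any fixed vertex form a subtree. All hold, so the decomposition is valid with width 2 − 1 = 1.

Yes; width 1.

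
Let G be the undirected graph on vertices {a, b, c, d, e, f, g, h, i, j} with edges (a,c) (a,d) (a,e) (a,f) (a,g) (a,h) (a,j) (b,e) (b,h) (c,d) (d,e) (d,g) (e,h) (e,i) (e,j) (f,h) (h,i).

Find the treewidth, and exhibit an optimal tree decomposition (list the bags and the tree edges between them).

Every bag has size at most 3, so the width is 3 − 1 = 2 and tw(G) ≤ 2. On the other hand G contains the 3-clique {a, d, g}. A clique must lie in a single bag of any decomposition, so no decomposition can have width below 2. Hence tw(G) = 2 exactly.

Treewidth 2.
Bags: B1 = {a, e, h}  B2 = {e, h, i}  B3 = {a, d, e}  B4 = {a, c, d}  B5 = {b, e, h}  B6 = {a, d, g}  B7 = {a, e, j}  B8 = {a, f, h}
Tree: B1–B2, B1–B3, B3–B4, B2–B5, B4–B6, B3–B7, B1–B8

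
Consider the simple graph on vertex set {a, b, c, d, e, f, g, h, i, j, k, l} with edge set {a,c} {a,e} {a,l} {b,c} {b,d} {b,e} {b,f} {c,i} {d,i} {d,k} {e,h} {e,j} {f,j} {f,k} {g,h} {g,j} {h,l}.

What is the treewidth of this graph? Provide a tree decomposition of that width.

Treewidth 3.
Bags: B1 = {d, f, i, k}  B2 = {b, d, f, i}  B3 = {b, c, f, i}  B4 = {b, c, f, j}  B5 = {b, c, e, j}  B6 = {a, c, e, j}  B7 = {a, e, g, j}  B8 = {a, e, g, h}  B9 = {a, g, h, l}
Tree: B1–B2, B2–B3, B3–B4, B4–B5, B5–B6, B6–B7, B7–B8, B8–B9

The largest bag has 4 vertices, giving width 3; this decomposition certifies tw(G) ≤ 3. For the lower bound: the 4 vertex sets {d,i,k}, {f}, {b}, {a,c,e,j} are disjoint, each induces a connected subgraph, and every pair is joined by at least one edge of G. Contracting each set to a single vertex therefore yields K_{4} as a minor, and since treewidth is minor-monotone, tw(G) ≥ tw(K_{4}) = 3. Combining the bounds, tw(G) = 3.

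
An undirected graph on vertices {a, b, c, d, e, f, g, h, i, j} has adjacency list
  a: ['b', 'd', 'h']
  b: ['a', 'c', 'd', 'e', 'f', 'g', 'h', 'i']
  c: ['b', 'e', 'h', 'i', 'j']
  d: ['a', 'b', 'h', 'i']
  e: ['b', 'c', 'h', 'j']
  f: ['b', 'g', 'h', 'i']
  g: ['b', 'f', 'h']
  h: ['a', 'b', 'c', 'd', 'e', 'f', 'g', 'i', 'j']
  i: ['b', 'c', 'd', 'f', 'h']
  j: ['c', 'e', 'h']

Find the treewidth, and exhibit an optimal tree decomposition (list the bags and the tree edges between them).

Every bag has size at most 4, so the width is 4 − 1 = 3 and tw(G) ≤ 3. Conversely, {c, e, h, j} is a clique of size 4, and the vertices of any clique must share a bag in every tree decomposition; so some bag has ≥ 4 vertices and tw(G) ≥ 3. Therefore the treewidth is 3.

Treewidth 3.
Bags: B1 = {b, f, h, i}  B2 = {b, c, h, i}  B3 = {b, c, e, h}  B4 = {c, e, h, j}  B5 = {b, d, h, i}  B6 = {b, f, g, h}  B7 = {a, b, d, h}
Tree: B1–B2, B2–B3, B3–B4, B1–B5, B1–B6, B5–B7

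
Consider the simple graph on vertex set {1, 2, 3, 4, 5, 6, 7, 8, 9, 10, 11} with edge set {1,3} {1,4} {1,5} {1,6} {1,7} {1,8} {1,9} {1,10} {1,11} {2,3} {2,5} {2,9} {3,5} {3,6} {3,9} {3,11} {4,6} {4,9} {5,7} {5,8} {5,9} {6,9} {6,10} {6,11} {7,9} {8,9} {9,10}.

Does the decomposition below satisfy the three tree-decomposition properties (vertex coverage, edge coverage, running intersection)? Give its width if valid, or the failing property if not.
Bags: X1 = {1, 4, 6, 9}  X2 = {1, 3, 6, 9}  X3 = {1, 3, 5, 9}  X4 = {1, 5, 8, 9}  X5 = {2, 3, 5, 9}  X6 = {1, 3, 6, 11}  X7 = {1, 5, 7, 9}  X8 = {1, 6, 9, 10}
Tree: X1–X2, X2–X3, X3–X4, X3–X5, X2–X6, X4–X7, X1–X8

Vertex coverage: the bags together contain {1, 2, 3, 4, 5, 6, 7, 8, 9, 10, 11}, the full vertex set. Edge coverage: each edge of G has both endpoints in at least one bag. Running intersection: for every vertex, the bags containing it form a connected subtree. All three properties hold, so this is a valid tree decomposition of width max|bag| − 1 = 3, and hence tw(G) ≤ 3.

Yes; width 3.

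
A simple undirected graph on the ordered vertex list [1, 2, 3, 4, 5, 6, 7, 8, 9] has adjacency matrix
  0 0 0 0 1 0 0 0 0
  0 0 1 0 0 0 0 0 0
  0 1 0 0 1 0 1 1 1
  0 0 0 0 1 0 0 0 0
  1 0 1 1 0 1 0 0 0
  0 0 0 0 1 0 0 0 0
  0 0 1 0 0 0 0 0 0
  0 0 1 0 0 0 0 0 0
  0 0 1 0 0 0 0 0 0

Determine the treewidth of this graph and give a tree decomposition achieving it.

Every bag has size at most 2, so the width is 2 − 1 = 1 and tw(G) ≤ 1. Any graph with an edge has treewidth ≥ 1, and G has the edge 5–3. Combining the bounds, tw(G) = 1.

Treewidth 1.
One optimal decomposition is:
Bags: B1 = {3, 5}  B2 = {2, 3}  B3 = {4, 5}  B4 = {3, 9}  B5 = {3, 7}  B6 = {5, 6}  B7 = {3, 8}  B8 = {1, 5}
Tree: B1–B2, B1–B3, B1–B4, B4–B5, B3–B6, B4–B7, B6–B8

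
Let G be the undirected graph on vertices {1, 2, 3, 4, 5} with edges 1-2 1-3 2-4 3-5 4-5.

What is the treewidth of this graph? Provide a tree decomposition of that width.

Treewidth 2.
One such decomposition:
Bags: B1 = {1, 3, 5}  B2 = {1, 4, 5}  B3 = {1, 2, 4}
Tree: B1–B2, B2–B3

The largest bag has 3 vertices, giving width 2; this decomposition certifies tw(G) ≤ 2. Since 1–3–5–4–2–1 is a cycle in G, G is not acyclic. Forests are exactly the graphs of treewidth ≤ 1, so tw(G) ≥ 2. Hence tw(G) = 2 exactly.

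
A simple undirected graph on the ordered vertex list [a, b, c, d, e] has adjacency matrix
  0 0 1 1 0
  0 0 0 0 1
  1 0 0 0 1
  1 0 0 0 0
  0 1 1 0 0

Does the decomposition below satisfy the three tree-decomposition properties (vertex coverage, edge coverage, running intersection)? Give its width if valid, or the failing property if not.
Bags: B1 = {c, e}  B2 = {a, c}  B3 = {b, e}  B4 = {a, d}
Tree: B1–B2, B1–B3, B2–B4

Checking the three conditions: (i) the bags cover all of {a, b, c, d, e}; (ii) for each edge, some bag contains both endpoints; (iii) the bags containing any fixed vertex form a subtree. All hold, so the decomposition is valid with width 2 − 1 = 1.

Yes; width 1.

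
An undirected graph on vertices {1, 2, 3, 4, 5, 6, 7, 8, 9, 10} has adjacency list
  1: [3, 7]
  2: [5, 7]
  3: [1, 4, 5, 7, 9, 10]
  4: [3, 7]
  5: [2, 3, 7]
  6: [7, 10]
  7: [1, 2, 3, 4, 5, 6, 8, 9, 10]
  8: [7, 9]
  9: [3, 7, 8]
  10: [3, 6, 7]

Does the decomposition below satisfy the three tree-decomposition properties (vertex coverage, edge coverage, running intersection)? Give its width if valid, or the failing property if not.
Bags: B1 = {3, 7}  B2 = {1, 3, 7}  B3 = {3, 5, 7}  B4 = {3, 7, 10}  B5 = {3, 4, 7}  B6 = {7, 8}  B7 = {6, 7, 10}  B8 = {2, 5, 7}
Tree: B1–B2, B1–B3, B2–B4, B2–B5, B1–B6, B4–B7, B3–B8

No — vertex 9 appears in no bag.

A tree decomposition must satisfy three properties: every vertex lies in some bag; for every edge, both endpoints lie together in some bag; and for every vertex, the bags containing it form a connected subtree. Here vertex 9 appears in no bag, so the decomposition is invalid.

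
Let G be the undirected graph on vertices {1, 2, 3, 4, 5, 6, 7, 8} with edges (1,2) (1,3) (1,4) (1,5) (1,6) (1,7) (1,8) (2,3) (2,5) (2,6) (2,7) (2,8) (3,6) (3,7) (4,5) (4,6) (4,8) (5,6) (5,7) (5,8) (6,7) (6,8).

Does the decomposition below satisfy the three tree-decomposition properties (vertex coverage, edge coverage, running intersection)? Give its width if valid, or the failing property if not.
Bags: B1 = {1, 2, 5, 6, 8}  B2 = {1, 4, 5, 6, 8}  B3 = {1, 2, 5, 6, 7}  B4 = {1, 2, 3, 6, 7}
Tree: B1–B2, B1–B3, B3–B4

Every vertex of G appears in some bag (union = {1, 2, 3, 4, 5, 6, 7, 8}); every edge is covered by a bag; and for each vertex v the set of bags containing v is connected in the bag tree. The decomposition is therefore valid. The largest bag has 5 vertices, so the width is 4.

Yes; width 4.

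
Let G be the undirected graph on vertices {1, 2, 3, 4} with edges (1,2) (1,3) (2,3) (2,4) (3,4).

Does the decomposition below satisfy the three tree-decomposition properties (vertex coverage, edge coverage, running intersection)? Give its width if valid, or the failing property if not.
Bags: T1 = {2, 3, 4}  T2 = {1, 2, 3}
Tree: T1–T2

Yes; width 2.

Every vertex of G appears in some bag (union = {1, 2, 3, 4}); every edge is covered by a bag; and for each vertex v the set of bags containing v is connected in the bag tree. The decomposition is therefore valid. The largest bag has 3 vertices, so the width is 2.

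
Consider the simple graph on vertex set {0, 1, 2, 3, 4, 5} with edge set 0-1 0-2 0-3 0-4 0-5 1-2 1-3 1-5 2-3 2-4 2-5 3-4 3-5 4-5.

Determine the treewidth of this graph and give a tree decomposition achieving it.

Each bag holds 5 vertices, so the decomposition has width 4, which upper-bounds the treewidth. For the lower bound, the 5 vertices {0, 1, 2, 3, 5} are pairwise adjacent, and any tree decomposition puts a clique entirely inside one bag — forcing width ≥ 4. Combining the bounds, tw(G) = 4.

Treewidth 4.
One such decomposition:
Bags: B1 = {0, 1, 2, 3, 5}  B2 = {0, 2, 3, 4, 5}
Tree: B1–B2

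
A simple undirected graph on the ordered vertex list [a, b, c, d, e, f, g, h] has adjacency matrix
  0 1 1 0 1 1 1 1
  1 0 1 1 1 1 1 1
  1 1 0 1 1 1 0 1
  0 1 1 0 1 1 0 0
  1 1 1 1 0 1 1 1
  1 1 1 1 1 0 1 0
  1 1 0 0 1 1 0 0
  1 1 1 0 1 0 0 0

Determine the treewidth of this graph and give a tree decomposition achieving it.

Treewidth 4.
One optimal decomposition is:
Bags: B1 = {a, b, e, f, g}  B2 = {a, b, c, e, f}  B3 = {b, c, d, e, f}  B4 = {a, b, c, e, h}
Tree: B1–B2, B2–B3, B2–B4

The largest bag has 5 vertices, giving width 4; this decomposition certifies tw(G) ≤ 4. On the other hand G contains the 5-clique {a, b, c, e, h}. A clique must lie in a single bag of any decomposition, so no decomposition can have width below 4. Hence tw(G) = 4 exactly.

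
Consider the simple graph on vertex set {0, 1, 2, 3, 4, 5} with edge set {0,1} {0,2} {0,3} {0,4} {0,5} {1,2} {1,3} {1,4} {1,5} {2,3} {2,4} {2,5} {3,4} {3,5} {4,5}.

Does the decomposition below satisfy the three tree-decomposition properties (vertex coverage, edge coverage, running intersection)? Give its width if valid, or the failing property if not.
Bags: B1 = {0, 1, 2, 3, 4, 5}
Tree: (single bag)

Yes; width 5.

Vertex coverage: the bags together contain {0, 1, 2, 3, 4, 5}, the full vertex set. Edge coverage: each edge of G has both endpoints in at least one bag. Running intersection: for every vertex, the bags containing it form a connected subtree. All three properties hold, so this is a valid tree decomposition of width max|bag| − 1 = 5, and hence tw(G) ≤ 5.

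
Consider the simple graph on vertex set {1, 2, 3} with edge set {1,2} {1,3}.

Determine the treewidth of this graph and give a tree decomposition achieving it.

Treewidth 1.
One such decomposition:
Bags: B1 = {1, 2}  B2 = {1, 3}
Tree: B1–B2

The largest bag has 2 vertices, giving width 1; this decomposition certifies tw(G) ≤ 1. G has an edge, so its treewidth is at least 1. The upper and lower bounds meet at 1, so that is the treewidth.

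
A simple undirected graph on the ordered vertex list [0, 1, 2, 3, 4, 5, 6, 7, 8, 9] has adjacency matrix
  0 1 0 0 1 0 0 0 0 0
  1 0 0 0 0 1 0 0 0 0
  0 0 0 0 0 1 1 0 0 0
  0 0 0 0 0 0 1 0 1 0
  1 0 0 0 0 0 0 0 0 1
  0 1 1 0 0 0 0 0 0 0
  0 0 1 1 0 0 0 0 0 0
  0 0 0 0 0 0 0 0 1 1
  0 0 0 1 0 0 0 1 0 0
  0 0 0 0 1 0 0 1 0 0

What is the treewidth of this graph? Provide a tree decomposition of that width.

Every bag has size at most 3, so the width is 3 − 1 = 2 and tw(G) ≤ 2. Since 0–1–5–2–6–3–8–7–9–4–0 is a cycle in G, G is not acyclic. Forests are exactly the graphs of treewidth ≤ 1, so tw(G) ≥ 2. The upper and lower bounds meet at 2, so that is the treewidth.

Treewidth 2.
One such decomposition:
Bags: B1 = {0, 1, 5}  B2 = {0, 2, 5}  B3 = {0, 2, 6}  B4 = {0, 3, 6}  B5 = {0, 3, 8}  B6 = {0, 7, 8}  B7 = {0, 7, 9}  B8 = {0, 4, 9}
Tree: B1–B2, B2–B3, B3–B4, B4–B5, B5–B6, B6–B7, B7–B8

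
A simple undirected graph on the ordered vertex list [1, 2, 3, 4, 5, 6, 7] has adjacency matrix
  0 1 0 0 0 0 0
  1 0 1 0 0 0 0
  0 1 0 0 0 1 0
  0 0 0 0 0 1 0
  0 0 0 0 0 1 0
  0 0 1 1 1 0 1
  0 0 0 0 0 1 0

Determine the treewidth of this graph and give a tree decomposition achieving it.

Treewidth 1.
Bags: B1 = {6, 7}  B2 = {3, 6}  B3 = {4, 6}  B4 = {2, 3}  B5 = {1, 2}  B6 = {5, 6}
Tree: B1–B2, B1–B3, B2–B4, B4–B5, B1–B6

Every bag has size at most 2, so the width is 2 − 1 = 1 and tw(G) ≤ 1. Since G has at least one edge (e.g. 6–7), it is not an edgeless graph, so tw(G) ≥ 1. Combining the bounds, tw(G) = 1.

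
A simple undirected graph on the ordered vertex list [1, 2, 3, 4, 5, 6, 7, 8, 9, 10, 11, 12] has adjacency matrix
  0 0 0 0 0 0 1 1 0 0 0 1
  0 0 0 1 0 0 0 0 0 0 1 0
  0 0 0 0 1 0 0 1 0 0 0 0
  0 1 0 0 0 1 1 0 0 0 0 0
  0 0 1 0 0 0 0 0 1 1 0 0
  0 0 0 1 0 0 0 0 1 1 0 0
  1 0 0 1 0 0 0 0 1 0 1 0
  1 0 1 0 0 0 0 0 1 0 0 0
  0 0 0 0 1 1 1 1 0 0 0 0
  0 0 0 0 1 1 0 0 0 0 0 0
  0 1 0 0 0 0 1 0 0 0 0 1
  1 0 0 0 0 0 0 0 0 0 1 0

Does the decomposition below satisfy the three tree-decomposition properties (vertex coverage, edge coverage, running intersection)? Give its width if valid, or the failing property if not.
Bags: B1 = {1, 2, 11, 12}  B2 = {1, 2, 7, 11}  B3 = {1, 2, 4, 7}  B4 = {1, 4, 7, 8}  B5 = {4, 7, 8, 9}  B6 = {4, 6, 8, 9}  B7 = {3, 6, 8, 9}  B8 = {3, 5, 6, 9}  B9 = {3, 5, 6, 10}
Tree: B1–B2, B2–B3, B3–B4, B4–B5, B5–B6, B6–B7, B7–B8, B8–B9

Yes; width 3.

Checking the three conditions: (i) the bags cover all of {1, 2, 3, 4, 5, 6, 7, 8, 9, 10, 11, 12}; (ii) for each edge, some bag contains both endpoints; (iii) the bags containing any fixed vertex form a subtree. All hold, so the decomposition is valid with width 4 − 1 = 3.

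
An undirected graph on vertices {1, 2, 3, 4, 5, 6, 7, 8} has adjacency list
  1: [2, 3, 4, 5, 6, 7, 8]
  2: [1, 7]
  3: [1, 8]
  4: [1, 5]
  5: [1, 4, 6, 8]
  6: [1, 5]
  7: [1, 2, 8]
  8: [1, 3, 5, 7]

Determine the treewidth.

A width-2 tree decomposition is:
Bags: B1 = {1, 5, 6}  B2 = {1, 4, 5}  B3 = {1, 5, 8}  B4 = {1, 7, 8}  B5 = {1, 3, 8}  B6 = {1, 2, 7}
Tree: B1–B2, B2–B3, B3–B4, B4–B5, B4–B6
Each bag holds 3 vertices, so the decomposition has width 2, which upper-bounds the treewidth. Conversely, {1, 2, 7} is a clique of size 3, and the vertices of any clique must share a bag in every tree decomposition; so some bag has ≥ 3 vertices and tw(G) ≥ 2. Hence tw(G) = 2 exactly.

2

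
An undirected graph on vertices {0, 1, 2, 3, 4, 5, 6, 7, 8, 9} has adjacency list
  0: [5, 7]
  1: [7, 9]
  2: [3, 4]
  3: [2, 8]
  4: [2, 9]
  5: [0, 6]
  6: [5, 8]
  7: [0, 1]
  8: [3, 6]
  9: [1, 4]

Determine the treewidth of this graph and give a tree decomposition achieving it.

Treewidth 2.
One such decomposition:
Bags: B1 = {0, 5, 7}  B2 = {1, 5, 7}  B3 = {1, 5, 9}  B4 = {4, 5, 9}  B5 = {2, 4, 5}  B6 = {2, 3, 5}  B7 = {3, 5, 8}  B8 = {5, 6, 8}
Tree: B1–B2, B2–B3, B3–B4, B4–B5, B5–B6, B6–B7, B7–B8

Each bag holds 3 vertices, so the decomposition has width 2, which upper-bounds the treewidth. For the lower bound, G contains the cycle 5–0–7–1–9–4–2–3–8–6–5, so G is not a forest; only forests have treewidth ≤ 1, hence tw(G) ≥ 2. Combining the bounds, tw(G) = 2.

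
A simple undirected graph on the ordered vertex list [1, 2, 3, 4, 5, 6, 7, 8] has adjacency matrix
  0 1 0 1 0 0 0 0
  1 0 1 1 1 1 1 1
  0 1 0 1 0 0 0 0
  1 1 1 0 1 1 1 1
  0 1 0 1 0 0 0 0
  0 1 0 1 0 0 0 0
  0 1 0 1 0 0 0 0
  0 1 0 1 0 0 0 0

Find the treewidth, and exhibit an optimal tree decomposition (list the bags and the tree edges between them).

Treewidth 2.
One such decomposition:
Bags: B1 = {2, 4, 5}  B2 = {2, 4, 7}  B3 = {2, 4, 6}  B4 = {1, 2, 4}  B5 = {2, 4, 8}  B6 = {2, 3, 4}
Tree: B1–B2, B2–B3, B1–B4, B4–B5, B1–B6

The largest bag has 3 vertices, giving width 2; this decomposition certifies tw(G) ≤ 2. For the lower bound, the 3 vertices {1, 2, 4} are pairwise adjacent, and any tree decomposition puts a clique entirely inside one bag — forcing width ≥ 2. Combining the bounds, tw(G) = 2.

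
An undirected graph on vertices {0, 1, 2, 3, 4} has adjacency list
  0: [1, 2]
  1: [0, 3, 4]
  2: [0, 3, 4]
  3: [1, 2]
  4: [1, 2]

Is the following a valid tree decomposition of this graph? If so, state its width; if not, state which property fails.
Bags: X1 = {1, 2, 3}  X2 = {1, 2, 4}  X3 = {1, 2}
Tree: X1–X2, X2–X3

A tree decomposition must satisfy three properties: every vertex lies in some bag; for every edge, both endpoints lie together in some bag; and for every vertex, the bags containing it form a connected subtree. Here vertex 0 appears in no bag, so the decomposition is invalid.

No — vertex 0 appears in no bag.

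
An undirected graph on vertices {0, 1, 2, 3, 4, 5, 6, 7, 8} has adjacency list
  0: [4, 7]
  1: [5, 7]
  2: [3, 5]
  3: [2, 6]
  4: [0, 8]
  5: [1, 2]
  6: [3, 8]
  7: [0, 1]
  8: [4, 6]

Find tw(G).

2

A width-2 tree decomposition is:
Bags: B1 = {0, 4, 7}  B2 = {1, 4, 7}  B3 = {1, 4, 5}  B4 = {2, 4, 5}  B5 = {2, 3, 4}  B6 = {3, 4, 6}  B7 = {4, 6, 8}
Tree: B1–B2, B2–B3, B3–B4, B4–B5, B5–B6, B6–B7
The largest bag has 3 vertices, giving width 2; this decomposition certifies tw(G) ≤ 2. For the lower bound, G contains the cycle 4–0–7–1–5–2–3–6–8–4, so G is not a forest; only forests have treewidth ≤ 1, hence tw(G) ≥ 2. Therefore the treewidth is 2.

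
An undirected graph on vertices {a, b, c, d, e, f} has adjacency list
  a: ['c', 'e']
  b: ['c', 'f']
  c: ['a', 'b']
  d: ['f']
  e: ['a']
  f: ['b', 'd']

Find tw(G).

1

A width-1 tree decomposition is:
Bags: B1 = {d, f}  B2 = {b, f}  B3 = {b, c}  B4 = {a, c}  B5 = {a, e}
Tree: B1–B2, B2–B3, B3–B4, B4–B5
Every bag has size at most 2, so the width is 2 − 1 = 1 and tw(G) ≤ 1. Any graph with an edge has treewidth ≥ 1, and G has the edge d–f. The upper and lower bounds meet at 1, so that is the treewidth.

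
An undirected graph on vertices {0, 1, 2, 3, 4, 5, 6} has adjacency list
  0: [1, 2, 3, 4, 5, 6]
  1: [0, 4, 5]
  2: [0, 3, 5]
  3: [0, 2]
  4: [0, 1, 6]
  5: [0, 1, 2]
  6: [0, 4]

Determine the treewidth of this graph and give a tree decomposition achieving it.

Treewidth 2.
One optimal decomposition is:
Bags: B1 = {0, 1, 4}  B2 = {0, 4, 6}  B3 = {0, 1, 5}  B4 = {0, 2, 5}  B5 = {0, 2, 3}
Tree: B1–B2, B1–B3, B3–B4, B4–B5

The largest bag has 3 vertices, giving width 2; this decomposition certifies tw(G) ≤ 2. On the other hand G contains the 3-clique {0, 1, 4}. A clique must lie in a single bag of any decomposition, so no decomposition can have width below 2. Therefore the treewidth is 2.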